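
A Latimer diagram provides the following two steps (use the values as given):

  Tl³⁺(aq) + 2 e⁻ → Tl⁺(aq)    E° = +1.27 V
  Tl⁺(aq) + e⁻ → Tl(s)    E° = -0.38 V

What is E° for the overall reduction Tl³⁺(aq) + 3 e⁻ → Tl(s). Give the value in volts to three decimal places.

Since ΔG° = −nFE° is additive over sequential reductions, n₃E°₃ = n₁E°₁ + n₂E°₂.
E°₃ = (2×+1.27 + 1×-0.38) / 3 = (+2.160) / 3 = +0.720 V.

+0.720 V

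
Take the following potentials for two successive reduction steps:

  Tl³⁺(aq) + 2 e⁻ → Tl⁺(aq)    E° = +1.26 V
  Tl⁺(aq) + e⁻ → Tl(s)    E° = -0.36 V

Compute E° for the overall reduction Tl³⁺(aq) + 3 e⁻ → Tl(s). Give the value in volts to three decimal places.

Since ΔG° = −nFE° is additive over sequential reductions, n₃E°₃ = n₁E°₁ + n₂E°₂.
E°₃ = (2×+1.26 + 1×-0.36) / 3 = (+2.160) / 3 = +0.720 V.
E° values themselves are not directly additive — weighting by electron count is essential.

+0.720 V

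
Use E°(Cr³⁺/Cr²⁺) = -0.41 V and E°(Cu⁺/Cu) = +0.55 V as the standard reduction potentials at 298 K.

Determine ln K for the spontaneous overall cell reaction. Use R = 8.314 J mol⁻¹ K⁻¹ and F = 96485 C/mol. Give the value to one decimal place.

Cathode: Cu⁺/Cu; anode: Cr³⁺/Cr²⁺. E°cell = (+0.55) − (-0.41) = +0.96 V, with n = 1.
ΔG° = −nFE° = −RT ln K, so ln K = nFE°/(RT) = (1)(96485)(+0.96) / ((8.314)(298)) = 37.386.

37.4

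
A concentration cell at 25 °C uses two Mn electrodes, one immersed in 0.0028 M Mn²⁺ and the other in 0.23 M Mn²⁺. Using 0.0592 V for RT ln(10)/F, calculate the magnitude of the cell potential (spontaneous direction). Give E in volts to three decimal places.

+0.057 V

For a concentration cell E°cell = 0. The 0.23 M side is the cathode (reduction is favoured where [Mn²⁺] is higher).
With n = 2, E = −(0.0592/2) log([Mn²⁺]ₐₙ/[Mn²⁺]꜀ₐₜ) = −(0.0592/2) log(0.0028/0.23) = −(0.0592/2)(-1.915) = +0.057 V.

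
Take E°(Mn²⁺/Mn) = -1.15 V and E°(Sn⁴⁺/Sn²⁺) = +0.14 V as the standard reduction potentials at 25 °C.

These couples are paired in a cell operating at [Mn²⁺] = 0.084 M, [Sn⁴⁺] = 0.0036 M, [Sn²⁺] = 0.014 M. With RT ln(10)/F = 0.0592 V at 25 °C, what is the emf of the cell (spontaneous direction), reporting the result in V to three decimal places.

Sn⁴⁺/Sn²⁺ is the cathode (higher E°), Mn²⁺/Mn the anode: E°cell = +0.14 − (-1.15) = +1.29 V, n = 2.
Overall: Sn⁴⁺(aq) + Mn(s) → Sn²⁺(aq) + Mn²⁺(aq)
Q = [Sn²⁺]·[Mn²⁺] / ([Sn⁴⁺]); log Q = -0.486.
E = E° − (0.0592/n) log Q = +1.29 − (0.0592/2)(-0.486) = +1.304 V.

+1.304 V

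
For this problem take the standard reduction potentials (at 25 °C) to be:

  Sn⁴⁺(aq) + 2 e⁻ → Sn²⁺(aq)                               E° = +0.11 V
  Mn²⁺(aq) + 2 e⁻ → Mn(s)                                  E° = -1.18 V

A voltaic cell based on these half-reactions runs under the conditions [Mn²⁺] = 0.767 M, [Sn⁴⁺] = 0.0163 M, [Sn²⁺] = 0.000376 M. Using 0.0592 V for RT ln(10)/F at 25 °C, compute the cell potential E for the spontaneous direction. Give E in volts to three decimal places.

Sn⁴⁺/Sn²⁺ is the cathode (higher E°), Mn²⁺/Mn the anode: E°cell = +0.11 − (-1.18) = +1.29 V, n = 2.
Overall: Sn⁴⁺(aq) + Mn(s) → Sn²⁺(aq) + Mn²⁺(aq)
Q = [Sn²⁺]·[Mn²⁺] / ([Sn⁴⁺]); log Q = -1.752.
E = E° − (0.0592/n) log Q = +1.29 − (0.0592/2)(-1.752) = +1.342 V.

+1.342 V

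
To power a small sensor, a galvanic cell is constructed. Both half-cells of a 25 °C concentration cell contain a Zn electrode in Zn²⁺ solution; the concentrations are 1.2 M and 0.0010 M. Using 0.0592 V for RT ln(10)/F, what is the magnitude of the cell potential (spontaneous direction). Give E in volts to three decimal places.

For a concentration cell E°cell = 0. The 1.2 M side is the cathode (reduction is favoured where [Zn²⁺] is higher).
With n = 2, E = −(0.0592/2) log([Zn²⁺]ₐₙ/[Zn²⁺]꜀ₐₜ) = −(0.0592/2) log(0.001/1.2) = −(0.0592/2)(-3.079) = +0.091 V.

+0.091 V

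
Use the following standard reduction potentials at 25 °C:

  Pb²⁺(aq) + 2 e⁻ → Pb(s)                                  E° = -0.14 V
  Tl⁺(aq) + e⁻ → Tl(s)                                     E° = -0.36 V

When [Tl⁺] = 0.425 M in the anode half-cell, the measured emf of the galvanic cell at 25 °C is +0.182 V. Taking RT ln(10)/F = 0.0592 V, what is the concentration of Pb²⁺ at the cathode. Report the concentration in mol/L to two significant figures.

Pb²⁺/Pb is the cathode, Tl⁺/Tl the anode: E°cell = +0.22 V, n = 2.
Overall reaction: Pb²⁺(aq) + 2 Tl(s) → Pb(s) + 2 Tl⁺(aq); Q = [Tl⁺]^2/[Pb²⁺]^1.
From E = E° − (0.0592/n) log Q: log Q = (E° − E)·n/0.0592 = (+0.22 − (+0.182))·2/0.0592 = 1.2838.
So 1·log[Pb²⁺] = 2·log(0.425) − log Q = -0.7432 − (1.2838) = -2.0270; [Pb²⁺] = 10^(-2.0270) ≈ 0.0094 M.

0.0094 M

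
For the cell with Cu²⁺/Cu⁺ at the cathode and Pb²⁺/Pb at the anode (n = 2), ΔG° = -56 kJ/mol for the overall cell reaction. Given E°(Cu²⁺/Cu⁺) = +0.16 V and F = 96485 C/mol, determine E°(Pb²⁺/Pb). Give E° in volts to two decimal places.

-0.13 V

E°cell = −ΔG°/(nF) = −(-56×10³)/((2)(96485)) = +0.290 V.
Since Cu²⁺/Cu⁺ is the cathode and Pb²⁺/Pb the anode, E°cell = E°(Cu²⁺/Cu⁺) − E°(Pb²⁺/Pb).
So E°(Pb²⁺/Pb) = E°(Cu²⁺/Cu⁺) − E°cell = (+0.16) − (+0.290) = -0.13 V.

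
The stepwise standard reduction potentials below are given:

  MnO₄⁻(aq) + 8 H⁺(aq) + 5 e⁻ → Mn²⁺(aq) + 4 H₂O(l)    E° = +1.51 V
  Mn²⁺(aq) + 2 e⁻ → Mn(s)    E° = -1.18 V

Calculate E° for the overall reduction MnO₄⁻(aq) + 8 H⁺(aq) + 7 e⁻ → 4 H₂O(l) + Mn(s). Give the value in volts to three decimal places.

Standard free energies of sequential steps add: ΔG°₃ = ΔG°₁ + ΔG°₂, so n₃E°₃ = n₁E°₁ + n₂E°₂.
E°₃ = (5×+1.51 + 2×-1.18) / 7 = (+5.190) / 7 = +0.741 V.

+0.741 V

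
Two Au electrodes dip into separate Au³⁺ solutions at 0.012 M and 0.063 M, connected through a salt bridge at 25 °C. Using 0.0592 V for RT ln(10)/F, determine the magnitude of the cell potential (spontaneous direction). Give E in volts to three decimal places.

For a concentration cell E°cell = 0. The 0.063 M side is the cathode (reduction is favoured where [Au³⁺] is higher).
With n = 3, E = −(0.0592/3) log([Au³⁺]ₐₙ/[Au³⁺]꜀ₐₜ) = −(0.0592/3) log(0.012/0.063) = −(0.0592/3)(-0.720) = +0.014 V.

+0.014 V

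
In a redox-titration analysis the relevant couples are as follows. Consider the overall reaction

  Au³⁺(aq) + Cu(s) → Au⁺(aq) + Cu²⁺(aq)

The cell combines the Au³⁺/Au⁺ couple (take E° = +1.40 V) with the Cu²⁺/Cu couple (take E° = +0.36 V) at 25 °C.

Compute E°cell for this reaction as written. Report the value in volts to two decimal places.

+1.04 V

The Au³⁺/Au⁺ couple has the higher reduction potential, so it is the cathode; Cu²⁺/Cu is oxidised at the anode.
E°cell = E°(cathode) − E°(anode) = (+1.40) − (+0.36) = +1.04 V.
Since E°cell > 0, the reaction is spontaneous under standard conditions.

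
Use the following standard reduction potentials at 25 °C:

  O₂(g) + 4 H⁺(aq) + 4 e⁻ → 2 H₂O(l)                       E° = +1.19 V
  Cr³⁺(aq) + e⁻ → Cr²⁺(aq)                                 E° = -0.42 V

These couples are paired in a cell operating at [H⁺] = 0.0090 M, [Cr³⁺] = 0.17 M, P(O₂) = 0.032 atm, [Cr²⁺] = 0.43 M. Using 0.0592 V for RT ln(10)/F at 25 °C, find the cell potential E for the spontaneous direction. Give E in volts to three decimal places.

O₂/H₂O is the cathode (higher E°), Cr³⁺/Cr²⁺ the anode: E°cell = +1.19 − (-0.42) = +1.61 V, n = 4.
Overall: O₂(g) + 4 H⁺(aq) + 4 Cr²⁺(aq) → 2 H₂O(l) + 4 Cr³⁺(aq)
Q = [Cr³⁺]^4 / (P(O₂)·[H⁺]^4·[Cr²⁺]^4); log Q = 8.066.
E = E° − (0.0592/n) log Q = +1.61 − (0.0592/4)(8.066) = +1.491 V.

+1.491 V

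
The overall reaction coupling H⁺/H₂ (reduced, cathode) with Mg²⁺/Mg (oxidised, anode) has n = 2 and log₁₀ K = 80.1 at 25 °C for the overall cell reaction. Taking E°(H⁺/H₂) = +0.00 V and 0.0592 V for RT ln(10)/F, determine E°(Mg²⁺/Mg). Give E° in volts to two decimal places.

E°cell = (0.0592/n)·log K = (0.0592/2)(80.1) = +2.371 V.
Since H⁺/H₂ is the cathode and Mg²⁺/Mg the anode, E°cell = E°(H⁺/H₂) − E°(Mg²⁺/Mg).
So E°(Mg²⁺/Mg) = E°(H⁺/H₂) − E°cell = (+0.00) − (+2.371) = -2.37 V.

-2.37 V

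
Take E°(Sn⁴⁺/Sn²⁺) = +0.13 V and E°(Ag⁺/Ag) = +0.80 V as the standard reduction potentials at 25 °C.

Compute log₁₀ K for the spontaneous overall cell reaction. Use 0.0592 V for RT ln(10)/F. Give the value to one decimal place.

22.6

Cathode: Ag⁺/Ag; anode: Sn⁴⁺/Sn²⁺. E°cell = +0.67 V, n = 2.
log K = nE°cell / 0.0592 = (2)(+0.67) / 0.0592 = 22.6.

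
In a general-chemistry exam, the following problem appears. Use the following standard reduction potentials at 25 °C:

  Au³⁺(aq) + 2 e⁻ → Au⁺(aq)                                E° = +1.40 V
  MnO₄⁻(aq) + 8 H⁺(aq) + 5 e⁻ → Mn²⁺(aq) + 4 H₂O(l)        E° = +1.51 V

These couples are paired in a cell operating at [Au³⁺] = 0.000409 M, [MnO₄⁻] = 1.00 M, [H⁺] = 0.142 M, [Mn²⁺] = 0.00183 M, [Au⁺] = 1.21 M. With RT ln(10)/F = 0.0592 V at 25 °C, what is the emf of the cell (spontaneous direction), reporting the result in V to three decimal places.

+0.165 V

MnO₄⁻/Mn²⁺ is the cathode (higher E°), Au³⁺/Au⁺ the anode: E°cell = +1.51 − (+1.40) = +0.11 V, n = 10.
Overall: 2 MnO₄⁻(aq) + 16 H⁺(aq) + 5 Au⁺(aq) → 2 Mn²⁺(aq) + 8 H₂O(l) + 5 Au³⁺(aq)
Q = [Mn²⁺]^2·[Au³⁺]^5 / ([MnO₄⁻]^2·[H⁺]^16·[Au⁺]^5); log Q = -9.267.
E = E° − (0.0592/n) log Q = +0.11 − (0.0592/10)(-9.267) = +0.165 V.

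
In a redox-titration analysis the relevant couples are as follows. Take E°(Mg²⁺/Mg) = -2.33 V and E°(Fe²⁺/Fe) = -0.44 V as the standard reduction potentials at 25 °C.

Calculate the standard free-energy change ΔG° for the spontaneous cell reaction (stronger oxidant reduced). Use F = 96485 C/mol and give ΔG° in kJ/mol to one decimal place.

-364.7 kJ/mol

Fe²⁺/Fe (E° = -0.44 V) is the cathode; Mg²⁺/Mg (E° = -2.33 V) is the anode, so E°cell = +1.89 V.
Balancing electrons gives n = 2 (lcm of 2 and 2).
ΔG° = −nFE° = −(2)(96485)(+1.89) = -364,713 J = -364.7 kJ/mol.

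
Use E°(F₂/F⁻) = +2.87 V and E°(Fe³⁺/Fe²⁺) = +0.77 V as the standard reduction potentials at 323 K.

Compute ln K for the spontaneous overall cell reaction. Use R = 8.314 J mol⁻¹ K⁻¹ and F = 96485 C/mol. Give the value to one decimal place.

Cathode: F₂/F⁻; anode: Fe³⁺/Fe²⁺. E°cell = (+2.87) − (+0.77) = +2.10 V, with n = 2.
ΔG° = −nFE° = −RT ln K, so ln K = nFE°/(RT) = (2)(96485)(+2.10) / ((8.314)(323)) = 150.903.

150.9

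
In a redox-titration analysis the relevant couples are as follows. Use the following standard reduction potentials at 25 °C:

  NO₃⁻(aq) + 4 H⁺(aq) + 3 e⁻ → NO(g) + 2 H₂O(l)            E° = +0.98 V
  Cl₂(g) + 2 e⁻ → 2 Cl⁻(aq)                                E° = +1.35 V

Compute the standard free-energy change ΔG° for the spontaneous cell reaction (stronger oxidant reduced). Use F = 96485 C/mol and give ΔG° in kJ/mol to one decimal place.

Cl₂/Cl⁻ (E° = +1.35 V) is the cathode; NO₃⁻/NO (E° = +0.98 V) is the anode, so E°cell = +0.37 V.
Balancing electrons gives n = 6 (lcm of 2 and 3).
ΔG° = −nFE° = −(6)(96485)(+0.37) = -214,197 J = -214.2 kJ/mol.

-214.2 kJ/mol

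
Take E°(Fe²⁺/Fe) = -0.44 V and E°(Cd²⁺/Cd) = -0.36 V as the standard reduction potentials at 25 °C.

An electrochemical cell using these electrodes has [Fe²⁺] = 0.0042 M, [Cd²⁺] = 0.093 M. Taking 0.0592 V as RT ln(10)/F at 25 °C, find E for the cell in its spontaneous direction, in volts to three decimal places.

Cd²⁺/Cd is the cathode (higher E°), Fe²⁺/Fe the anode: E°cell = -0.36 − (-0.44) = +0.08 V, n = 2.
Overall: Cd²⁺(aq) + Fe(s) → Cd(s) + Fe²⁺(aq)
Q = [Fe²⁺] / ([Cd²⁺]); log Q = -1.345.
E = E° − (0.0592/n) log Q = +0.08 − (0.0592/2)(-1.345) = +0.120 V.

+0.120 V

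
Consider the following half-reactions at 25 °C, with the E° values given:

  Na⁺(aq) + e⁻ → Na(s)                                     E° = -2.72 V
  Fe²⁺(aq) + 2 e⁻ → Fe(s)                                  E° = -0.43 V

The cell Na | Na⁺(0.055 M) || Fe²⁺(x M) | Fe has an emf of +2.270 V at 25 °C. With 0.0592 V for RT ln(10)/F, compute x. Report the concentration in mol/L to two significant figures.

0.00064 M

Fe²⁺/Fe is the cathode, Na⁺/Na the anode: E°cell = +2.29 V, n = 2.
Overall reaction: Fe²⁺(aq) + 2 Na(s) → Fe(s) + 2 Na⁺(aq); Q = [Na⁺]^2/[Fe²⁺]^1.
From E = E° − (0.0592/n) log Q: log Q = (E° − E)·n/0.0592 = (+2.29 − (+2.270))·2/0.0592 = 0.6757.
So 1·log[Fe²⁺] = 2·log(0.055) − log Q = -2.5193 − (0.6757) = -3.1950; [Fe²⁺] = 10^(-3.1950) ≈ 0.00064 M.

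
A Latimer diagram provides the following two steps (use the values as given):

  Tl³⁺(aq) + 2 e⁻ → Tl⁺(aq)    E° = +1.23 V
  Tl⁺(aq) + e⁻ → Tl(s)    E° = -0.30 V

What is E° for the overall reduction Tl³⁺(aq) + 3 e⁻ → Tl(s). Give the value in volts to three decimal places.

+0.720 V

Adding the free-energy changes (−nFE°) of the two steps gives −n₃FE°₃ = −n₁FE°₁ − n₂FE°₂.
E°₃ = (2×+1.23 + 1×-0.30) / 3 = (+2.160) / 3 = +0.720 V.
E° values themselves are not directly additive — weighting by electron count is essential.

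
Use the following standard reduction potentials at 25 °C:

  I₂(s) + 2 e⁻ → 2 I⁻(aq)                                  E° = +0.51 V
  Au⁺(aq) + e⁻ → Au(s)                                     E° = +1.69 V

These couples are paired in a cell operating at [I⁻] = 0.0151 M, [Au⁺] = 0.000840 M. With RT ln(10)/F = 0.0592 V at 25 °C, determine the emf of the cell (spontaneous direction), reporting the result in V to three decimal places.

Au⁺/Au is the cathode (higher E°), I₂/I⁻ the anode: E°cell = +1.69 − (+0.51) = +1.18 V, n = 2.
Overall: 2 Au⁺(aq) + 2 I⁻(aq) → 2 Au(s) + I₂(s)
Q = 1 / ([Au⁺]^2·[I⁻]^2); log Q = 9.793.
E = E° − (0.0592/n) log Q = +1.18 − (0.0592/2)(9.793) = +0.890 V.

+0.890 V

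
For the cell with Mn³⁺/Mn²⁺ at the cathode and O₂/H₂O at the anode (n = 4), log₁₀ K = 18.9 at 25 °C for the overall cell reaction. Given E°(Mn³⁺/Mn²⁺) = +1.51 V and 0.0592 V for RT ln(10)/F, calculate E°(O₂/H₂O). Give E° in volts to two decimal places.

E°cell = (0.0592/n)·log K = (0.0592/4)(18.9) = +0.280 V.
Since Mn³⁺/Mn²⁺ is the cathode and O₂/H₂O the anode, E°cell = E°(Mn³⁺/Mn²⁺) − E°(O₂/H₂O).
So E°(O₂/H₂O) = E°(Mn³⁺/Mn²⁺) − E°cell = (+1.51) − (+0.280) = +1.23 V.

+1.23 V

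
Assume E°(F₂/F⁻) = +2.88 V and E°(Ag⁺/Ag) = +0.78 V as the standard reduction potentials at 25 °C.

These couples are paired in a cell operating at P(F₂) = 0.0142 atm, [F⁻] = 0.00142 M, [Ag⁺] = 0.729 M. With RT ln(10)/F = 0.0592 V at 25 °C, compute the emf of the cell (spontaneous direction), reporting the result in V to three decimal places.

+2.222 V

F₂/F⁻ is the cathode (higher E°), Ag⁺/Ag the anode: E°cell = +2.88 − (+0.78) = +2.10 V, n = 2.
Overall: F₂(g) + 2 Ag(s) → 2 F⁻(aq) + 2 Ag⁺(aq)
Q = [F⁻]^2·[Ag⁺]^2 / (P(F₂)); log Q = -4.122.
E = E° − (0.0592/n) log Q = +2.10 − (0.0592/2)(-4.122) = +2.222 V.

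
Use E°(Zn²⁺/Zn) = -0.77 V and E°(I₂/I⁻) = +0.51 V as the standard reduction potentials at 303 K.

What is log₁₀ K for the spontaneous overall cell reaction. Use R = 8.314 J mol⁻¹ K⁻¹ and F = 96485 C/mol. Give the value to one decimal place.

Cathode: I₂/I⁻; anode: Zn²⁺/Zn. E°cell = (+0.51) − (-0.77) = +1.28 V, with n = 2.
ΔG° = −nFE° = −RT ln K, so ln K = nFE°/(RT) = (2)(96485)(+1.28) / ((8.314)(303)) = 98.050.
log₁₀ K = 98.050 / ln 10 = 42.6.

42.6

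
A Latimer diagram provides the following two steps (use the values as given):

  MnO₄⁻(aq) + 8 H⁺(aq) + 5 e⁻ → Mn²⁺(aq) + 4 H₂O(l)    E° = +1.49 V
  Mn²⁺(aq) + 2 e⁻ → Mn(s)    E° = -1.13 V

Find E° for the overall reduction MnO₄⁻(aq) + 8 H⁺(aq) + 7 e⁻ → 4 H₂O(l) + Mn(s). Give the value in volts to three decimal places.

+0.741 V

Since ΔG° = −nFE° is additive over sequential reductions, n₃E°₃ = n₁E°₁ + n₂E°₂.
E°₃ = (5×+1.49 + 2×-1.13) / 7 = (+5.190) / 7 = +0.741 V.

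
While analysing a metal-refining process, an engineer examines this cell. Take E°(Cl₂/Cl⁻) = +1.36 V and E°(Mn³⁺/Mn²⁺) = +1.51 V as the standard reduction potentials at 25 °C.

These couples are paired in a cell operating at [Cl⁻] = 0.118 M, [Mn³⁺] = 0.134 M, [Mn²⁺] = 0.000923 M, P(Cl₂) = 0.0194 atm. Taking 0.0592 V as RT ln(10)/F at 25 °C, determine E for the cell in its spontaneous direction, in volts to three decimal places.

+0.274 V

Mn³⁺/Mn²⁺ is the cathode (higher E°), Cl₂/Cl⁻ the anode: E°cell = +1.51 − (+1.36) = +0.15 V, n = 2.
Overall: 2 Mn³⁺(aq) + 2 Cl⁻(aq) → 2 Mn²⁺(aq) + Cl₂(g)
Q = [Mn²⁺]^2·P(Cl₂) / ([Mn³⁺]^2·[Cl⁻]^2); log Q = -4.180.
E = E° − (0.0592/n) log Q = +0.15 − (0.0592/2)(-4.180) = +0.274 V.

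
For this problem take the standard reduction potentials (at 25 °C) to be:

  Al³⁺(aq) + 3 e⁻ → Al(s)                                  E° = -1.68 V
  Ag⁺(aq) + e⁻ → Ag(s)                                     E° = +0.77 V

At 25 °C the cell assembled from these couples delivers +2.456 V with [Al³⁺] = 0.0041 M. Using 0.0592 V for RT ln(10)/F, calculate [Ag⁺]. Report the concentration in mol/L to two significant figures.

0.20 M

Ag⁺/Ag is the cathode, Al³⁺/Al the anode: E°cell = +2.45 V, n = 3.
Overall reaction: 3 Ag⁺(aq) + Al(s) → 3 Ag(s) + Al³⁺(aq); Q = [Al³⁺]^1/[Ag⁺]^3.
From E = E° − (0.0592/n) log Q: log Q = (E° − E)·n/0.0592 = (+2.45 − (+2.456))·3/0.0592 = -0.3041.
So 3·log[Ag⁺] = 1·log(0.0041) − log Q = -2.3872 − (-0.3041) = -2.0831; log[Ag⁺] = -2.0831 / 3 = -0.6944; [Ag⁺] = 10^(-0.6944) ≈ 0.20 M.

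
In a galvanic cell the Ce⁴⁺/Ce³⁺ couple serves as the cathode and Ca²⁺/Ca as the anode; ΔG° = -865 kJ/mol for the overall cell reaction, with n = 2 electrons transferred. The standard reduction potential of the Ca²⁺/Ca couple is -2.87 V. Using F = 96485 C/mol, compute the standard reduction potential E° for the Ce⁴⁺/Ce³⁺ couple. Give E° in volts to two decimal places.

E°cell = −ΔG°/(nF) = −(-865×10³)/((2)(96485)) = +4.483 V.
Since Ce⁴⁺/Ce³⁺ is the cathode and Ca²⁺/Ca the anode, E°cell = E°(Ce⁴⁺/Ce³⁺) − E°(Ca²⁺/Ca).
So E°(Ce⁴⁺/Ce³⁺) = E°cell + E°(Ca²⁺/Ca) = +4.483 + (-2.87) = +1.61 V.

+1.61 V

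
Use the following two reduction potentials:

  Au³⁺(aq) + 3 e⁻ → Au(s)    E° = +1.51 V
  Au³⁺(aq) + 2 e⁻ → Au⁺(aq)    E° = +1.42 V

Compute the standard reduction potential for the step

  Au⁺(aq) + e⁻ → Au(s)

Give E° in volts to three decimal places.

+1.690 V

Sequential free energies add, so n₃E°₃ = n₁E°₁ + n₂E°₂.
With n₃ = 3, and the known step contributing 2×(+1.42) V, the unknown satisfies 1·E° = 3×(+1.51) − 2×(+1.42) = +1.690.
E° = +1.690 / 1 = +1.690 V.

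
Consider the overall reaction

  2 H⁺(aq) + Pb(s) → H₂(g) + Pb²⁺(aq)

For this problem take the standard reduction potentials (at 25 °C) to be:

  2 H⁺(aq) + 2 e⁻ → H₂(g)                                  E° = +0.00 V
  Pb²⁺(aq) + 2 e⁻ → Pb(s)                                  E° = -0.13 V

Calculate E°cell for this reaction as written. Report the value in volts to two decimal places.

The H⁺/H₂ couple has the higher reduction potential, so it is the cathode; Pb²⁺/Pb is oxidised at the anode.
E°cell = E°(cathode) − E°(anode) = (+0.00) − (-0.13) = +0.13 V.
Since E°cell > 0, the reaction is spontaneous under standard conditions.

+0.13 V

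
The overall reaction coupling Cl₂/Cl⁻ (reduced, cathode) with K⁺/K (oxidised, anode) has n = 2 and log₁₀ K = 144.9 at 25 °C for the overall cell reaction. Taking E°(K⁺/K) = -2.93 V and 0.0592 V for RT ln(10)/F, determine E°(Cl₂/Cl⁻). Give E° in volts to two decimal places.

+1.36 V

E°cell = (0.0592/n)·log K = (0.0592/2)(144.9) = +4.289 V.
Since Cl₂/Cl⁻ is the cathode and K⁺/K the anode, E°cell = E°(Cl₂/Cl⁻) − E°(K⁺/K).
So E°(Cl₂/Cl⁻) = E°cell + E°(K⁺/K) = +4.289 + (-2.93) = +1.36 V.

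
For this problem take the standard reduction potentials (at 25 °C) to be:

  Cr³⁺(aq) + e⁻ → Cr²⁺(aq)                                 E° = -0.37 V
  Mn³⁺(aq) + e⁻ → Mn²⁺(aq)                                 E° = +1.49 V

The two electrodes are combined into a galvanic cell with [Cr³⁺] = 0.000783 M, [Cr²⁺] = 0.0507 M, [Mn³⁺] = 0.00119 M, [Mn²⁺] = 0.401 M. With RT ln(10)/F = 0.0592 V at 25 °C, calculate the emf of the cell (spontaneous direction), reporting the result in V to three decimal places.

Mn³⁺/Mn²⁺ is the cathode (higher E°), Cr³⁺/Cr²⁺ the anode: E°cell = +1.49 − (-0.37) = +1.86 V, n = 1.
Overall: Mn³⁺(aq) + Cr²⁺(aq) → Mn²⁺(aq) + Cr³⁺(aq)
Q = [Mn²⁺]·[Cr³⁺] / ([Mn³⁺]·[Cr²⁺]); log Q = 0.716.
E = E° − (0.0592/n) log Q = +1.86 − (0.0592/1)(0.716) = +1.818 V.

+1.818 V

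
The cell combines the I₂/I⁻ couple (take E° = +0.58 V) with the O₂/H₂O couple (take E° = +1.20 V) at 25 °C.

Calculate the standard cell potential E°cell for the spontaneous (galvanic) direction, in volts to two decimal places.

+0.62 V

The O₂/H₂O couple has the higher reduction potential, so it is the cathode; I₂/I⁻ is oxidised at the anode.
E°cell = E°(cathode) − E°(anode) = (+1.20) − (+0.58) = +0.62 V.
Since E°cell > 0, the reaction is spontaneous under standard conditions.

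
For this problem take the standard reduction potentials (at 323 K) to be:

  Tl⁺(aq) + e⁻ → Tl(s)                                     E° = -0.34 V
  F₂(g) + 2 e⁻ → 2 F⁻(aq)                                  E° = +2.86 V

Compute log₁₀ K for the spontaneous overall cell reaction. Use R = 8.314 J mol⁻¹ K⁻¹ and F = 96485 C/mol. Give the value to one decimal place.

99.9

Cathode: F₂/F⁻; anode: Tl⁺/Tl. E°cell = (+2.86) − (-0.34) = +3.20 V, with n = 2.
ΔG° = −nFE° = −RT ln K, so ln K = nFE°/(RT) = (2)(96485)(+3.20) / ((8.314)(323)) = 229.947.
log₁₀ K = 229.947 / ln 10 = 99.9.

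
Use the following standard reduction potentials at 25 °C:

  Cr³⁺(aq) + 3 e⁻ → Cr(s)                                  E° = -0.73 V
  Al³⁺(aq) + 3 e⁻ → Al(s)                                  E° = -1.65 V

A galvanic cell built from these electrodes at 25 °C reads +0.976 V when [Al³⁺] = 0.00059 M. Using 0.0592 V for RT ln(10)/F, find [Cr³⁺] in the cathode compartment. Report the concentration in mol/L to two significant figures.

Cr³⁺/Cr is the cathode, Al³⁺/Al the anode: E°cell = +0.92 V, n = 3.
Overall reaction: Cr³⁺(aq) + Al(s) → Cr(s) + Al³⁺(aq); Q = [Al³⁺]^1/[Cr³⁺]^1.
From E = E° − (0.0592/n) log Q: log Q = (E° − E)·n/0.0592 = (+0.92 − (+0.976))·3/0.0592 = -2.8378.
So 1·log[Cr³⁺] = 1·log(0.00059) − log Q = -3.2291 − (-2.8378) = -0.3913; [Cr³⁺] = 10^(-0.3913) ≈ 0.41 M.

0.41 M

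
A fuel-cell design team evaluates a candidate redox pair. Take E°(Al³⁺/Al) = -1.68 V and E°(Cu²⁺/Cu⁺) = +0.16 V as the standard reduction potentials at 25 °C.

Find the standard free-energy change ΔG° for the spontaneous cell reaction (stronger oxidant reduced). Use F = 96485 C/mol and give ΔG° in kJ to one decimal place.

-532.6 kJ

Cu²⁺/Cu⁺ (E° = +0.16 V) is the cathode; Al³⁺/Al (E° = -1.68 V) is the anode, so E°cell = +1.84 V.
Balancing electrons gives n = 3 (lcm of 1 and 3).
ΔG° = −nFE° = −(3)(96485)(+1.84) = -532,597 J = -532.6 kJ.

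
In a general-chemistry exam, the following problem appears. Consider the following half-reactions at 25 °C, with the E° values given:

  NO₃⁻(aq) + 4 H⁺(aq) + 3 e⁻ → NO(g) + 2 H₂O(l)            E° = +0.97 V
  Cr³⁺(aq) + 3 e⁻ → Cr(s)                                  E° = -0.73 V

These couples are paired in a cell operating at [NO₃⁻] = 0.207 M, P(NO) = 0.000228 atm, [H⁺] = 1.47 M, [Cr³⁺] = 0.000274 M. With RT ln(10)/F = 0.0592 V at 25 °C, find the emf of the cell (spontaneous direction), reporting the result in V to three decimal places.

NO₃⁻/NO is the cathode (higher E°), Cr³⁺/Cr the anode: E°cell = +0.97 − (-0.73) = +1.70 V, n = 3.
Overall: NO₃⁻(aq) + 4 H⁺(aq) + Cr(s) → NO(g) + 2 H₂O(l) + Cr³⁺(aq)
Q = P(NO)·[Cr³⁺] / ([NO₃⁻]·[H⁺]^4); log Q = -7.190.
E = E° − (0.0592/n) log Q = +1.70 − (0.0592/3)(-7.190) = +1.842 V.

+1.842 V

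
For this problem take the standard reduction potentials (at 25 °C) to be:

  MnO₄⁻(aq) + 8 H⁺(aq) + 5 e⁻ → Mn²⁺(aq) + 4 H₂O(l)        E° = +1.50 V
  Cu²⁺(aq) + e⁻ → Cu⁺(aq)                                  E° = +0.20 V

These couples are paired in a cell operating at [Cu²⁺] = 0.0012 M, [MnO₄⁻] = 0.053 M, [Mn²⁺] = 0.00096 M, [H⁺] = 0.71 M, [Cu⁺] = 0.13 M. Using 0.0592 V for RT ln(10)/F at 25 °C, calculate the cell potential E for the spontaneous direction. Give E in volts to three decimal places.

+1.427 V

MnO₄⁻/Mn²⁺ is the cathode (higher E°), Cu²⁺/Cu⁺ the anode: E°cell = +1.50 − (+0.20) = +1.30 V, n = 5.
Overall: MnO₄⁻(aq) + 8 H⁺(aq) + 5 Cu⁺(aq) → Mn²⁺(aq) + 4 H₂O(l) + 5 Cu²⁺(aq)
Q = [Mn²⁺]·[Cu²⁺]^5 / ([MnO₄⁻]·[H⁺]^8·[Cu⁺]^5); log Q = -10.726.
E = E° − (0.0592/n) log Q = +1.30 − (0.0592/5)(-10.726) = +1.427 V.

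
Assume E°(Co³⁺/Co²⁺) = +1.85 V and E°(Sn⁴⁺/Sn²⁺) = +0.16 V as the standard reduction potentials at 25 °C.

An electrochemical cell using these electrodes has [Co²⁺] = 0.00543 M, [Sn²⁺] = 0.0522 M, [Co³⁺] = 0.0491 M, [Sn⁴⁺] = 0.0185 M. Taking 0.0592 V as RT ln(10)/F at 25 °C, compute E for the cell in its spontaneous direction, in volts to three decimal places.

+1.760 V

Co³⁺/Co²⁺ is the cathode (higher E°), Sn⁴⁺/Sn²⁺ the anode: E°cell = +1.85 − (+0.16) = +1.69 V, n = 2.
Overall: 2 Co³⁺(aq) + Sn²⁺(aq) → 2 Co²⁺(aq) + Sn⁴⁺(aq)
Q = [Co²⁺]^2·[Sn⁴⁺] / ([Co³⁺]^2·[Sn²⁺]); log Q = -2.363.
E = E° − (0.0592/n) log Q = +1.69 − (0.0592/2)(-2.363) = +1.760 V.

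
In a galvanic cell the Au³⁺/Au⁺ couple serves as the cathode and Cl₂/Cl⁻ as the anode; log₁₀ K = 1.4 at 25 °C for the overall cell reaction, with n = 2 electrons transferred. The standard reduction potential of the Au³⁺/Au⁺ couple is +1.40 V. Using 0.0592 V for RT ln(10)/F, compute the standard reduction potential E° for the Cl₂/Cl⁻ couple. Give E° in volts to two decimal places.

E°cell = (0.0592/n)·log K = (0.0592/2)(1.4) = +0.041 V.
Since Au³⁺/Au⁺ is the cathode and Cl₂/Cl⁻ the anode, E°cell = E°(Au³⁺/Au⁺) − E°(Cl₂/Cl⁻).
So E°(Cl₂/Cl⁻) = E°(Au³⁺/Au⁺) − E°cell = (+1.40) − (+0.041) = +1.36 V.

+1.36 V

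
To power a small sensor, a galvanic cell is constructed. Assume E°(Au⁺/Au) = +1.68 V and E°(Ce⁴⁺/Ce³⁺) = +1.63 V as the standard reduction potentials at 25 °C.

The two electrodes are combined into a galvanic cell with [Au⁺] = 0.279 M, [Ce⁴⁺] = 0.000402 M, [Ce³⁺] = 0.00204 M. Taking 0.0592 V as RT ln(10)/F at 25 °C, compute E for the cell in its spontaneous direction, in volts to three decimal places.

+0.059 V

Au⁺/Au is the cathode (higher E°), Ce⁴⁺/Ce³⁺ the anode: E°cell = +1.68 − (+1.63) = +0.05 V, n = 1.
Overall: Au⁺(aq) + Ce³⁺(aq) → Au(s) + Ce⁴⁺(aq)
Q = [Ce⁴⁺] / ([Au⁺]·[Ce³⁺]); log Q = -0.151.
E = E° − (0.0592/n) log Q = +0.05 − (0.0592/1)(-0.151) = +0.059 V.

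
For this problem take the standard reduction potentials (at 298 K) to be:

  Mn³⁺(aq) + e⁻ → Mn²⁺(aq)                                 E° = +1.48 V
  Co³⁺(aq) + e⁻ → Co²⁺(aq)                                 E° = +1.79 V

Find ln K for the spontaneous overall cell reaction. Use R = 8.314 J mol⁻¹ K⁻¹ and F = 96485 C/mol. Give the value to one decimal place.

12.1

Cathode: Co³⁺/Co²⁺; anode: Mn³⁺/Mn²⁺. E°cell = (+1.79) − (+1.48) = +0.31 V, with n = 1.
ΔG° = −nFE° = −RT ln K, so ln K = nFE°/(RT) = (1)(96485)(+0.31) / ((8.314)(298)) = 12.072.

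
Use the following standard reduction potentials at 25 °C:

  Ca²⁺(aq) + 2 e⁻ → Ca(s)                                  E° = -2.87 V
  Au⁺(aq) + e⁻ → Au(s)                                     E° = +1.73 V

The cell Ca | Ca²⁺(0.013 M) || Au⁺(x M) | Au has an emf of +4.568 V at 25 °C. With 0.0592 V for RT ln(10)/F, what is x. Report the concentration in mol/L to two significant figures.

0.033 M

Au⁺/Au is the cathode, Ca²⁺/Ca the anode: E°cell = +4.60 V, n = 2.
Overall reaction: 2 Au⁺(aq) + Ca(s) → 2 Au(s) + Ca²⁺(aq); Q = [Ca²⁺]^1/[Au⁺]^2.
From E = E° − (0.0592/n) log Q: log Q = (E° − E)·n/0.0592 = (+4.60 − (+4.568))·2/0.0592 = 1.0811.
So 2·log[Au⁺] = 1·log(0.013) − log Q = -1.8861 − (1.0811) = -2.9672; log[Au⁺] = -2.9672 / 2 = -1.4836; [Au⁺] = 10^(-1.4836) ≈ 0.033 M.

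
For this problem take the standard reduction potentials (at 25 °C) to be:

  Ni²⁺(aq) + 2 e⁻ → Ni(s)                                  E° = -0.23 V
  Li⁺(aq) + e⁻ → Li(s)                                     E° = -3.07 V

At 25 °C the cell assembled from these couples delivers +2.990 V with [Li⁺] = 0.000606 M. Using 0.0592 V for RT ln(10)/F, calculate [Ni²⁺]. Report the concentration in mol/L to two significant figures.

Ni²⁺/Ni is the cathode, Li⁺/Li the anode: E°cell = +2.84 V, n = 2.
Overall reaction: Ni²⁺(aq) + 2 Li(s) → Ni(s) + 2 Li⁺(aq); Q = [Li⁺]^2/[Ni²⁺]^1.
From E = E° − (0.0592/n) log Q: log Q = (E° − E)·n/0.0592 = (+2.84 − (+2.990))·2/0.0592 = -5.0676.
So 1·log[Ni²⁺] = 2·log(0.000606) − log Q = -6.4351 − (-5.0676) = -1.3675; [Ni²⁺] = 10^(-1.3675) ≈ 0.043 M.

0.043 M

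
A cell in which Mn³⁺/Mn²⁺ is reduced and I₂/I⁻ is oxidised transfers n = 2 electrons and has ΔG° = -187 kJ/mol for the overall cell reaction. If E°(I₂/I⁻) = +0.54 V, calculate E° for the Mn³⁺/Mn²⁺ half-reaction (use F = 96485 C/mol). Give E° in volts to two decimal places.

E°cell = −ΔG°/(nF) = −(-187×10³)/((2)(96485)) = +0.969 V.
Since Mn³⁺/Mn²⁺ is the cathode and I₂/I⁻ the anode, E°cell = E°(Mn³⁺/Mn²⁺) − E°(I₂/I⁻).
So E°(Mn³⁺/Mn²⁺) = E°cell + E°(I₂/I⁻) = +0.969 + (+0.54) = +1.51 V.

+1.51 V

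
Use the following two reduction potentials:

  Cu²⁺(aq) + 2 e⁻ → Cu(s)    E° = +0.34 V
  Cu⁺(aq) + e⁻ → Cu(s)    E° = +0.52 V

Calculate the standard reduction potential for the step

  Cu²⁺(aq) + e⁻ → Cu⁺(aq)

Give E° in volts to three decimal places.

Sequential free energies add, so n₃E°₃ = n₁E°₁ + n₂E°₂.
With n₃ = 2, and the known step contributing 1×(+0.52) V, the unknown satisfies 1·E° = 2×(+0.34) − 1×(+0.52) = +0.160.
E° = +0.160 / 1 = +0.160 V.

+0.160 V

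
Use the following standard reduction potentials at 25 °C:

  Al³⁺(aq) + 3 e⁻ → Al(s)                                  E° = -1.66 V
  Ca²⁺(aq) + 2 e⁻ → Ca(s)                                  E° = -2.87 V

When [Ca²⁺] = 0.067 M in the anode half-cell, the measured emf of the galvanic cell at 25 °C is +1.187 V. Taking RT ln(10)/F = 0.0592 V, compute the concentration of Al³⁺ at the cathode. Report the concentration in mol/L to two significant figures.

0.0012 M

Al³⁺/Al is the cathode, Ca²⁺/Ca the anode: E°cell = +1.21 V, n = 6.
Overall reaction: 2 Al³⁺(aq) + 3 Ca(s) → 2 Al(s) + 3 Ca²⁺(aq); Q = [Ca²⁺]^3/[Al³⁺]^2.
From E = E° − (0.0592/n) log Q: log Q = (E° − E)·n/0.0592 = (+1.21 − (+1.187))·6/0.0592 = 2.3311.
So 2·log[Al³⁺] = 3·log(0.067) − log Q = -3.5218 − (2.3311) = -5.8529; log[Al³⁺] = -5.8529 / 2 = -2.9264; [Al³⁺] = 10^(-2.9264) ≈ 0.0012 M.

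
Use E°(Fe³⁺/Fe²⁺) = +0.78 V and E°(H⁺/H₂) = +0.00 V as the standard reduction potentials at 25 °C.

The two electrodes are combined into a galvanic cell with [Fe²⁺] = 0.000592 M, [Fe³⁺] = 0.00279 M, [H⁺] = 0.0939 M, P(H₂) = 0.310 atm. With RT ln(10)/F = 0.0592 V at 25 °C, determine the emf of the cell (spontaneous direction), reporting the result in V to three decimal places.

+0.866 V

Fe³⁺/Fe²⁺ is the cathode (higher E°), H⁺/H₂ the anode: E°cell = +0.78 − (+0.00) = +0.78 V, n = 2.
Overall: 2 Fe³⁺(aq) + H₂(g) → 2 Fe²⁺(aq) + 2 H⁺(aq)
Q = [Fe²⁺]^2·[H⁺]^2 / ([Fe³⁺]^2·P(H₂)); log Q = -2.893.
E = E° − (0.0592/n) log Q = +0.78 − (0.0592/2)(-2.893) = +0.866 V.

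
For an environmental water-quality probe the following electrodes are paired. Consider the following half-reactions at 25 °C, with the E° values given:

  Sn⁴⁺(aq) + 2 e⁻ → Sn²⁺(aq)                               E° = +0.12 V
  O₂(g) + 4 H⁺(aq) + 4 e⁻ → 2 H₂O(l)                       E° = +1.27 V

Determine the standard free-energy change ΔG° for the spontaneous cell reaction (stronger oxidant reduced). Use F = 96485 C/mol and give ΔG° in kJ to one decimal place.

O₂/H₂O (E° = +1.27 V) is the cathode; Sn⁴⁺/Sn²⁺ (E° = +0.12 V) is the anode, so E°cell = +1.15 V.
Balancing electrons gives n = 4 (lcm of 4 and 2).
ΔG° = −nFE° = −(4)(96485)(+1.15) = -443,831 J = -443.8 kJ.

-443.8 kJ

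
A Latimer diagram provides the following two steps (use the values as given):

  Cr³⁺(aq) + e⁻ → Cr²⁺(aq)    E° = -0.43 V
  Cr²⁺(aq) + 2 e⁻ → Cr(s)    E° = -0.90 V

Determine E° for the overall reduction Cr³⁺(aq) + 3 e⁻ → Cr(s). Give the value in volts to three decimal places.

Adding the free-energy changes (−nFE°) of the two steps gives −n₃FE°₃ = −n₁FE°₁ − n₂FE°₂.
E°₃ = (1×-0.43 + 2×-0.90) / 3 = (-2.230) / 3 = -0.743 V.

-0.743 V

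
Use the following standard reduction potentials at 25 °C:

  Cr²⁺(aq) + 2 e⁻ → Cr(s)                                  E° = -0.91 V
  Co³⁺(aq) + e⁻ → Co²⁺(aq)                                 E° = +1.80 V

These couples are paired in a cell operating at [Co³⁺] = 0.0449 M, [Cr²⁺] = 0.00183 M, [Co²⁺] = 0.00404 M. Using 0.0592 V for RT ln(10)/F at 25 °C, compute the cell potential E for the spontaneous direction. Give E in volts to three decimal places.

Co³⁺/Co²⁺ is the cathode (higher E°), Cr²⁺/Cr the anode: E°cell = +1.80 − (-0.91) = +2.71 V, n = 2.
Overall: 2 Co³⁺(aq) + Cr(s) → 2 Co²⁺(aq) + Cr²⁺(aq)
Q = [Co²⁺]^2·[Cr²⁺] / ([Co³⁺]^2); log Q = -4.829.
E = E° − (0.0592/n) log Q = +2.71 − (0.0592/2)(-4.829) = +2.853 V.

+2.853 V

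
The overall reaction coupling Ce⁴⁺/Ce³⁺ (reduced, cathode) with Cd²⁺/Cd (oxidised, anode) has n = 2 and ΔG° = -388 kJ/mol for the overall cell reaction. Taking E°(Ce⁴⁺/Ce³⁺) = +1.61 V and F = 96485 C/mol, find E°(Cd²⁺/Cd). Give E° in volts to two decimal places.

-0.40 V

E°cell = −ΔG°/(nF) = −(-388×10³)/((2)(96485)) = +2.011 V.
Since Ce⁴⁺/Ce³⁺ is the cathode and Cd²⁺/Cd the anode, E°cell = E°(Ce⁴⁺/Ce³⁺) − E°(Cd²⁺/Cd).
So E°(Cd²⁺/Cd) = E°(Ce⁴⁺/Ce³⁺) − E°cell = (+1.61) − (+2.011) = -0.40 V.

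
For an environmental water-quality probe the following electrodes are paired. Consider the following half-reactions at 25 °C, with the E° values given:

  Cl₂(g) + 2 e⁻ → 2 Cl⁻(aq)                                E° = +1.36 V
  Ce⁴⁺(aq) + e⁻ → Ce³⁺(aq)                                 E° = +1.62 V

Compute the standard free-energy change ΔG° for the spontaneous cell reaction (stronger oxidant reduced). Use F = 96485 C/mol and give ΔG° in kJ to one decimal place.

-50.2 kJ

Ce⁴⁺/Ce³⁺ (E° = +1.62 V) is the cathode; Cl₂/Cl⁻ (E° = +1.36 V) is the anode, so E°cell = +0.26 V.
Balancing electrons gives n = 2 (lcm of 1 and 2).
ΔG° = −nFE° = −(2)(96485)(+0.26) = -50,172 J = -50.2 kJ.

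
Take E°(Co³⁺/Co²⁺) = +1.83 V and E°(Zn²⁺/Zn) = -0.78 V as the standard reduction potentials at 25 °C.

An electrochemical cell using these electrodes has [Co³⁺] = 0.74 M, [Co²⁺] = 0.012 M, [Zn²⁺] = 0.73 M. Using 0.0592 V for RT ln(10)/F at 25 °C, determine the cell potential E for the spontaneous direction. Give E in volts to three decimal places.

Co³⁺/Co²⁺ is the cathode (higher E°), Zn²⁺/Zn the anode: E°cell = +1.83 − (-0.78) = +2.61 V, n = 2.
Overall: 2 Co³⁺(aq) + Zn(s) → 2 Co²⁺(aq) + Zn²⁺(aq)
Q = [Co²⁺]^2·[Zn²⁺] / ([Co³⁺]^2); log Q = -3.717.
E = E° − (0.0592/n) log Q = +2.61 − (0.0592/2)(-3.717) = +2.720 V.

+2.720 V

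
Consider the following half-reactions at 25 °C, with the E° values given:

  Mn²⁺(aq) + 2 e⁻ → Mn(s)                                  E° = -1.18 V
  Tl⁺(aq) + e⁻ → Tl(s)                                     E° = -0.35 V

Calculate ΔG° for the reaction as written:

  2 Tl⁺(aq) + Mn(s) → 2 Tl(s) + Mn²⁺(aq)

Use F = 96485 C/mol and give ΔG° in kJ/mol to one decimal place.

As written, Tl⁺/Tl is reduced (cathode) and Mn²⁺/Mn is oxidised (anode), so E°cell = (-0.35) − (-1.18) = +0.83 V.
Balancing electrons gives n = 2.
ΔG° = −nFE° = −(2)(96485)(+0.83) = -160,165 J = -160.2 kJ/mol.

-160.2 kJ/mol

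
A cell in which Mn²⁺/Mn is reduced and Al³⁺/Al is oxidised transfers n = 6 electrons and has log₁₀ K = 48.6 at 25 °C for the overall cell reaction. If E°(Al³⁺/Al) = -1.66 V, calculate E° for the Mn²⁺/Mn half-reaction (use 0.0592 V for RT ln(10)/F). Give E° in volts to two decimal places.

-1.18 V

E°cell = (0.0592/n)·log K = (0.0592/6)(48.6) = +0.480 V.
Since Mn²⁺/Mn is the cathode and Al³⁺/Al the anode, E°cell = E°(Mn²⁺/Mn) − E°(Al³⁺/Al).
So E°(Mn²⁺/Mn) = E°cell + E°(Al³⁺/Al) = +0.480 + (-1.66) = -1.18 V.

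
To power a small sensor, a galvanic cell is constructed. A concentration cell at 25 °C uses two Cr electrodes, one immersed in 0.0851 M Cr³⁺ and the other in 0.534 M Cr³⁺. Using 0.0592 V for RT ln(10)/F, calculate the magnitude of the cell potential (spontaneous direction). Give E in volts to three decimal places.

+0.016 V

For a concentration cell E°cell = 0. The 0.534 M side is the cathode (reduction is favoured where [Cr³⁺] is higher).
With n = 3, E = −(0.0592/3) log([Cr³⁺]ₐₙ/[Cr³⁺]꜀ₐₜ) = −(0.0592/3) log(0.0851/0.534) = −(0.0592/3)(-0.798) = +0.016 V.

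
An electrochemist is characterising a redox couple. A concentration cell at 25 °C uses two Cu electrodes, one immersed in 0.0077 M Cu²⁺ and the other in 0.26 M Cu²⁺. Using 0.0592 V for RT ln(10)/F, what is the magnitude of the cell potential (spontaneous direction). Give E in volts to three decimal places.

+0.045 V

For a concentration cell E°cell = 0. The 0.26 M side is the cathode (reduction is favoured where [Cu²⁺] is higher).
With n = 2, E = −(0.0592/2) log([Cu²⁺]ₐₙ/[Cu²⁺]꜀ₐₜ) = −(0.0592/2) log(0.0077/0.26) = −(0.0592/2)(-1.528) = +0.045 V.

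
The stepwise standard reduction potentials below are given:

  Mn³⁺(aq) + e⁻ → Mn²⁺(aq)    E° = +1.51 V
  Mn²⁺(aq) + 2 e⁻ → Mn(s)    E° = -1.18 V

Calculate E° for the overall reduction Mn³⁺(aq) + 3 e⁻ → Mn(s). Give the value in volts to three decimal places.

-0.283 V

Since ΔG° = −nFE° is additive over sequential reductions, n₃E°₃ = n₁E°₁ + n₂E°₂.
E°₃ = (1×+1.51 + 2×-1.18) / 3 = (-0.850) / 3 = -0.283 V.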